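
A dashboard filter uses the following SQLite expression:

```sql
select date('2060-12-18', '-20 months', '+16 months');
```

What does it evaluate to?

2060-08-18

Adding -20 months to 2060-12-18 gives 2059-04-18.
Adding +16 months to 2059-04-18 gives 2060-08-18.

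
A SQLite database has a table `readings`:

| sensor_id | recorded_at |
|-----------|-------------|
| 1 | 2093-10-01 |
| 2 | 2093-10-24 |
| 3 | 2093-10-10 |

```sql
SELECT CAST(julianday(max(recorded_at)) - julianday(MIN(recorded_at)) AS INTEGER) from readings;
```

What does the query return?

MIN = 2093-10-01, MAX = 2093-10-24.
Both dates are in October 2093: 24 − 1 = 23.

23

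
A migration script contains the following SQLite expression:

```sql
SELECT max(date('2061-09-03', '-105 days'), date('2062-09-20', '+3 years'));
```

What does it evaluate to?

date('2061-09-03', '-105 days') → 2061-05-21.
date('2062-09-20', '+3 years') → 2065-09-20.
Later of the two is 2065-09-20.

2065-09-20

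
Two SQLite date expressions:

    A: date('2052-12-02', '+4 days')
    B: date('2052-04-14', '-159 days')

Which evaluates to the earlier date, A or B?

B

A = 2052-12-06.
B = 2051-11-07.
B is earlier.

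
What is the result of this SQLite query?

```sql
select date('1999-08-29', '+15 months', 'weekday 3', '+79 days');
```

Adding +15 months to 1999-08-29 gives 2000-11-29.
`weekday 3` advances to the next Wednesday; 2000-11-29 is already a Wednesday, so it stays at 2000-11-29.
Applying '+79 days' to 2000-11-29: counting 79 days forward gives 2001-02-16.

2001-02-16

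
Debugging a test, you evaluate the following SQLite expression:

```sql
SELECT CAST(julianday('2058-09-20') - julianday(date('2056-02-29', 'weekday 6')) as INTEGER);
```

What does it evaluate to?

930

`weekday 6` advances to the next Saturday; 2056-02-29 is a Tuesday, so it moves forward to 2056-03-04.
27 days remain in March 2056 after the 4th (31 − 4).
Full months from April 2056 through August 2058 contribute their day counts.
Then 20 days into September 2058.
Total: 27 + 30 + 31 + 30 + 31 + 31 + 30 + 31 + 30 + 31 + 31 + 28 + 31 + 30 + 31 + 30 + 31 + 31 + 30 + 31 + 30 + 31 + 31 + 28 + 31 + 30 + 31 + 30 + 31 + 31 + 20 = 930.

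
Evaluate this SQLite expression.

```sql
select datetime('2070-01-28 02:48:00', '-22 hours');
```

2070-01-27 04:48:00

-22 hours from 2070-01-28 02:48:00 is 2070-01-27 04:48:00 (crosses midnight).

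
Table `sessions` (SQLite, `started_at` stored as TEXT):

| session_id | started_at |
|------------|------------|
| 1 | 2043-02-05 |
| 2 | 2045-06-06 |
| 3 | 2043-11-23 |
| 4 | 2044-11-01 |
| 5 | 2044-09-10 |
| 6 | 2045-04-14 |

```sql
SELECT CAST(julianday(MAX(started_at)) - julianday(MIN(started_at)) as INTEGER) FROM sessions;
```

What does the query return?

MIN = 2043-02-05, MAX = 2045-06-06.
23 days remain in February 2043 after the 5th (28 − 5).
Full months from March 2043 through May 2045 contribute their day counts.
Then 6 days into June 2045.
Total: 23 + 31 + 30 + 31 + 30 + 31 + 31 + 30 + 31 + 30 + 31 + 31 + 29 + 31 + 30 + 31 + 30 + 31 + 31 + 30 + 31 + 30 + 31 + 31 + 28 + 31 + 30 + 31 + 6 = 852.

852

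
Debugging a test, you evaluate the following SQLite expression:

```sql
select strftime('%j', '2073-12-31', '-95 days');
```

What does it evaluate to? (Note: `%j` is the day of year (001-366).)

First apply '-95 days': 2073-12-31 → 2073-09-27.
Day-of-year for 2073-09-27: days since 2073-01-01 inclusive = 270, zero-padded to 270.

270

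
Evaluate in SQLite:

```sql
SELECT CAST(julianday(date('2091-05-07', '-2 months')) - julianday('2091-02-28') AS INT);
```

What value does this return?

7

Adding -2 months to 2091-05-07 gives 2091-03-07.
0 days remain in February 2091 after the 28th (28 − 28).
Then 7 days into March 2091.
Total: 0 + 7 = 7.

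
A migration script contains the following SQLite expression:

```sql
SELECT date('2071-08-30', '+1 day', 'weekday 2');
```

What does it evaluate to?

Advancing 1 more day within August lands on 2071-08-31.
`weekday 2` advances to the next Tuesday; 2071-08-31 is a Monday, so it moves forward to 2071-09-01.

2071-09-01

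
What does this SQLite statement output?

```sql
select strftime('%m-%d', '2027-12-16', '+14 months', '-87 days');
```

11-21

First apply '+14 months', '-87 days': 2027-12-16 → 2028-11-21.
`%m-%d` extracts the month-day: 11-21.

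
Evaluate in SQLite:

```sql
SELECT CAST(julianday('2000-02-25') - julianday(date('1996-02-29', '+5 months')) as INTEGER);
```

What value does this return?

Adding +5 months to 1996-02-29 gives 1996-07-29.
2 days remain in July 1996 after the 29th (31 − 29).
Full months from August 1996 through January 2000 contribute their day counts.
Then 25 days into February 2000.
Total: 2 + 31 + 30 + 31 + 30 + 31 + 31 + 28 + 31 + 30 + 31 + 30 + 31 + 31 + 30 + 31 + 30 + 31 + 31 + 28 + 31 + 30 + 31 + 30 + 31 + 31 + 30 + 31 + 30 + 31 + 31 + 28 + 31 + 30 + 31 + 30 + 31 + 31 + 30 + 31 + 30 + 31 + 31 + 25 = 1306.

1306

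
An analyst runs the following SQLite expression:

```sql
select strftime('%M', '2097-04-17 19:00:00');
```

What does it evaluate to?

`%M` extracts the 2-digit minute: 00.

00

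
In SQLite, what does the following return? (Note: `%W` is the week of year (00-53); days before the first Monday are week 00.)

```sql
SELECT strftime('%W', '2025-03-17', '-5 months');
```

First apply '-5 months': 2025-03-17 → 2024-10-17.
2024-10-17 is a Thursday. SQLite's %W counts Mondays since the year started; the result is 42.

42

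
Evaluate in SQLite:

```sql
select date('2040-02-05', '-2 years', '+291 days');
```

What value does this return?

Adding -2 years to 2040-02-05 gives 2038-02-05.
Applying '+291 days' to 2038-02-05: counting 291 days forward gives 2038-11-23.

2038-11-23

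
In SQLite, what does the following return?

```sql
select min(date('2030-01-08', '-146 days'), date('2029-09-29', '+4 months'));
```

date('2030-01-08', '-146 days') → 2029-08-15.
date('2029-09-29', '+4 months') → 2030-01-29.
Earlier of the two is 2029-08-15.

2029-08-15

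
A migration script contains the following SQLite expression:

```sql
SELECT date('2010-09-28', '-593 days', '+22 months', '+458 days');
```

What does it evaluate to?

Applying '-593 days' to 2010-09-28: counting 593 days back gives 2009-02-12.
Adding +22 months to 2009-02-12 gives 2010-12-12.
Applying '+458 days' to 2010-12-12: counting 458 days forward gives 2012-03-14.

2012-03-14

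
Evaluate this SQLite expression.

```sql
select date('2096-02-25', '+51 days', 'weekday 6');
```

2096-04-21

Applying '+51 days' to 2096-02-25: counting 51 days forward gives 2096-04-16.
`weekday 6` advances to the next Saturday; 2096-04-16 is a Monday, so it moves forward to 2096-04-21.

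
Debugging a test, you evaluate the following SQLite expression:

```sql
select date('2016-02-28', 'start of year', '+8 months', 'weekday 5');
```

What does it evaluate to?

2016-09-02

`start of year` rewinds 2016-02-28 to 2016-01-01.
Adding +8 months to 2016-01-01 gives 2016-09-01.
`weekday 5` advances to the next Friday; 2016-09-01 is a Thursday, so it moves forward to 2016-09-02.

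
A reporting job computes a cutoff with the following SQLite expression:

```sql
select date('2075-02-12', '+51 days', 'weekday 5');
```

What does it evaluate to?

2075-04-05

Applying '+51 days' to 2075-02-12: counting 51 days forward gives 2075-04-04.
`weekday 5` advances to the next Friday; 2075-04-04 is a Thursday, so it moves forward to 2075-04-05.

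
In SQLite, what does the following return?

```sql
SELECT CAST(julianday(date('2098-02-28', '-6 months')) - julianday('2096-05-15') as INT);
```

Adding -6 months to 2098-02-28 gives 2097-08-28.
16 days remain in May 2096 after the 15th (31 − 15).
Full months from June 2096 through July 2097 contribute their day counts.
Then 28 days into August 2097.
Total: 16 + 30 + 31 + 31 + 30 + 31 + 30 + 31 + 31 + 28 + 31 + 30 + 31 + 30 + 31 + 28 = 470.

470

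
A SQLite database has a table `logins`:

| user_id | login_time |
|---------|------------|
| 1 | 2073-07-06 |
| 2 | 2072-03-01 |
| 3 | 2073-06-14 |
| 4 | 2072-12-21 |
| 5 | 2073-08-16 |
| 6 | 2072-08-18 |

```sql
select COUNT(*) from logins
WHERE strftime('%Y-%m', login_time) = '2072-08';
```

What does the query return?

1

Rows with year-month 2072-08: 2072-08-18 → 1.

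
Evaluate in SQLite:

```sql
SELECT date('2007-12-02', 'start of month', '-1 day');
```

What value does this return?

`start of month` rewinds 2007-12-02 to 2007-12-01.
Going back 1 day from 2007-12-01 reaches 2007-11-30 (last day of November, 30 days).

2007-11-30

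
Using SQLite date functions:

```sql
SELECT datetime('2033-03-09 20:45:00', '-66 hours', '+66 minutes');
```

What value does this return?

2033-03-07 03:51:00

-66 hours from 2033-03-09 20:45:00 is 2033-03-07 02:45:00 (crosses midnight).
66 minutes = 1h 6m; +66 minutes from 2033-03-07 02:45:00 is 2033-03-07 03:51:00.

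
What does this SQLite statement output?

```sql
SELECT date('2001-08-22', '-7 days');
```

Going back 7 days within August lands on 2001-08-15.

2001-08-15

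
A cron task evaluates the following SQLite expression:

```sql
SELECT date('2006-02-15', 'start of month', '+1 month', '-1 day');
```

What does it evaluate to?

`start of month` rewinds 2006-02-15 to 2006-02-01.
Adding +1 month to 2006-02-01 gives 2006-03-01.
Going back 1 day from 2006-03-01 reaches 2006-02-28 (last day of February, 28 days).

2006-02-28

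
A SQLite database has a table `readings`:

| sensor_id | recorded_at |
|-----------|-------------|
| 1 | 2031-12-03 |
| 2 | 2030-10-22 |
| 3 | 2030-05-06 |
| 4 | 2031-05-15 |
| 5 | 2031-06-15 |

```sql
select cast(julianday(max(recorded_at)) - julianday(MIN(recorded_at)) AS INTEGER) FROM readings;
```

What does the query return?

576

MIN = 2030-05-06, MAX = 2031-12-03.
25 days remain in May 2030 after the 6th (31 − 6).
Full months from June 2030 through November 2031 contribute their day counts.
Then 3 days into December 2031.
Total: 25 + 30 + 31 + 31 + 30 + 31 + 30 + 31 + 31 + 28 + 31 + 30 + 31 + 30 + 31 + 31 + 30 + 31 + 30 + 3 = 576.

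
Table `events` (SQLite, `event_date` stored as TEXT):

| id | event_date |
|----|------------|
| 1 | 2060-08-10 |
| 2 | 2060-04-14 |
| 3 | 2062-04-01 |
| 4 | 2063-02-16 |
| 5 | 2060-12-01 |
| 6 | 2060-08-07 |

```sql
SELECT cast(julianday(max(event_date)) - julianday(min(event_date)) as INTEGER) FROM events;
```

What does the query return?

1038

MIN = 2060-04-14, MAX = 2063-02-16.
16 days remain in April 2060 after the 14th (30 − 14).
Full months from May 2060 through January 2063 contribute their day counts.
Then 16 days into February 2063.
Total: 16 + 31 + 30 + 31 + 31 + 30 + 31 + 30 + 31 + 31 + 28 + 31 + 30 + 31 + 30 + 31 + 31 + 30 + 31 + 30 + 31 + 31 + 28 + 31 + 30 + 31 + 30 + 31 + 31 + 30 + 31 + 30 + 31 + 31 + 16 = 1038.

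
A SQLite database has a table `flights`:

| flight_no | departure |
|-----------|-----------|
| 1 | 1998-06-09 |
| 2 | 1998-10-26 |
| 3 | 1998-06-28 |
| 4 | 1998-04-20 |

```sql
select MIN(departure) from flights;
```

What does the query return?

1998-04-20

MIN over {1998-04-20, 1998-06-09, 1998-06-28, 1998-10-26}.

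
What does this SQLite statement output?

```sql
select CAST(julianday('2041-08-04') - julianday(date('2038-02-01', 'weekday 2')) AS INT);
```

1279

`weekday 2` advances to the next Tuesday; 2038-02-01 is a Monday, so it moves forward to 2038-02-02.
26 days remain in February 2038 after the 2nd (28 − 2).
Full months from March 2038 through July 2041 contribute their day counts.
Then 4 days into August 2041.
Total: 26 + 31 + 30 + 31 + 30 + 31 + 31 + 30 + 31 + 30 + 31 + 31 + 28 + 31 + 30 + 31 + 30 + 31 + 31 + 30 + 31 + 30 + 31 + 31 + 29 + 31 + 30 + 31 + 30 + 31 + 31 + 30 + 31 + 30 + 31 + 31 + 28 + 31 + 30 + 31 + 30 + 31 + 4 = 1279.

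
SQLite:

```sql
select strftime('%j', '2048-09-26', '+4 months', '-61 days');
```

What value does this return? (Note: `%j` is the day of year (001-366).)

331

First apply '+4 months', '-61 days': 2048-09-26 → 2048-11-26.
Day-of-year for 2048-11-26: days since 2048-01-01 inclusive = 331, zero-padded to 331.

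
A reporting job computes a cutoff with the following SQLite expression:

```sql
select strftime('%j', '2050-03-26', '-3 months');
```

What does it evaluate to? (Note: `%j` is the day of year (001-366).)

First apply '-3 months': 2050-03-26 → 2049-12-26.
Day-of-year for 2049-12-26: days since 2049-01-01 inclusive = 360, zero-padded to 360.

360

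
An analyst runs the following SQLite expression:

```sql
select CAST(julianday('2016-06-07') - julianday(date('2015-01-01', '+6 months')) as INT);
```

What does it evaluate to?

342

Adding +6 months to 2015-01-01 gives 2015-07-01.
30 days remain in July 2015 after the 1st (31 − 1).
Full months from August 2015 through May 2016 contribute their day counts.
Then 7 days into June 2016.
Total: 30 + 31 + 30 + 31 + 30 + 31 + 31 + 29 + 31 + 30 + 31 + 7 = 342.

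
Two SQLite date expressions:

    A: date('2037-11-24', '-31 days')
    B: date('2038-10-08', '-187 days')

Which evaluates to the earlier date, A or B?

A

A = 2037-10-24.
B = 2038-04-04.
A is earlier.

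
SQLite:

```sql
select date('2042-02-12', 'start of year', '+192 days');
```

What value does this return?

2042-07-12

`start of year` rewinds 2042-02-12 to 2042-01-01.
Applying '+192 days' to 2042-01-01: counting 192 days forward gives 2042-07-12.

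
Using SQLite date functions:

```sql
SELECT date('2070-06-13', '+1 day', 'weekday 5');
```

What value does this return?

Advancing 1 more day within June lands on 2070-06-14.
`weekday 5` advances to the next Friday; 2070-06-14 is a Saturday, so it moves forward to 2070-06-20.

2070-06-20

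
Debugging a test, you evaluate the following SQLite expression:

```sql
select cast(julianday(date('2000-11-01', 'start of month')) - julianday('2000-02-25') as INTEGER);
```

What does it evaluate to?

250

`start of month` rewinds 2000-11-01 to 2000-11-01.
4 days remain in February 2000 after the 25th (29 − 25).
Full months from March 2000 through October 2000 contribute their day counts.
Then 1 day into November 2000.
Total: 4 + 31 + 30 + 31 + 30 + 31 + 31 + 30 + 31 + 1 = 250.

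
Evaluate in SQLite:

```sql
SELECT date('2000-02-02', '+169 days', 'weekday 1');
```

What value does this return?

2000-07-24

Applying '+169 days' to 2000-02-02: counting 169 days forward gives 2000-07-20.
`weekday 1` advances to the next Monday; 2000-07-20 is a Thursday, so it moves forward to 2000-07-24.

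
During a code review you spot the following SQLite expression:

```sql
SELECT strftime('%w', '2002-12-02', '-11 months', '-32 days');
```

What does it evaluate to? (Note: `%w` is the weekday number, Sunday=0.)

6

First apply '-11 months', '-32 days': 2002-12-02 → 2001-12-01.
2001-12-01 is a Saturday; with Sunday=0 that is 6.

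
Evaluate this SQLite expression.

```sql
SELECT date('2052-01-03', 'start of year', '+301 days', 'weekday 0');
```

`start of year` rewinds 2052-01-03 to 2052-01-01.
Applying '+301 days' to 2052-01-01: counting 301 days forward gives 2052-10-28.
`weekday 0` advances to the next Sunday; 2052-10-28 is a Monday, so it moves forward to 2052-11-03.

2052-11-03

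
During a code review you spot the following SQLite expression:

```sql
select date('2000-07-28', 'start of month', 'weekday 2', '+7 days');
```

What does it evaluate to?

`start of month` rewinds 2000-07-28 to 2000-07-01.
`weekday 2` advances to the next Tuesday; 2000-07-01 is a Saturday, so it moves forward to 2000-07-04.
Advancing 7 more days within July lands on 2000-07-11.

2000-07-11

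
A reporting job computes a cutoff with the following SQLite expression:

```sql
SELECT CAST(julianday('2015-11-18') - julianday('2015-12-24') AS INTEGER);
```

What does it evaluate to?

12 days remain in November 2015 after the 18th (30 − 18).
Then 24 days into December 2015.
Total: 12 + 24 = 36.
The subtraction is earlier − later, so the result is −36 → -36.

-36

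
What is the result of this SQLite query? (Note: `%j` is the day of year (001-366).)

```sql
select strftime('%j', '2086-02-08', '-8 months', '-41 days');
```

118

First apply '-8 months', '-41 days': 2086-02-08 → 2085-04-28.
Day-of-year for 2085-04-28: days since 2085-01-01 inclusive = 118, zero-padded to 118.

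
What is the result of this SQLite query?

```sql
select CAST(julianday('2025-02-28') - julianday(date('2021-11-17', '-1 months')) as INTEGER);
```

1230

Adding -1 month to 2021-11-17 gives 2021-10-17.
14 days remain in October 2021 after the 17th (31 − 17).
Full months from November 2021 through January 2025 contribute their day counts.
Then 28 days into February 2025.
Total: 14 + 30 + 31 + 31 + 28 + 31 + 30 + 31 + 30 + 31 + 31 + 30 + 31 + 30 + 31 + 31 + 28 + 31 + 30 + 31 + 30 + 31 + 31 + 30 + 31 + 30 + 31 + 31 + 29 + 31 + 30 + 31 + 30 + 31 + 31 + 30 + 31 + 30 + 31 + 31 + 28 = 1230.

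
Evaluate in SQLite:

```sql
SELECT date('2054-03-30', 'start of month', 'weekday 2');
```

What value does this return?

`start of month` rewinds 2054-03-30 to 2054-03-01.
`weekday 2` advances to the next Tuesday; 2054-03-01 is a Sunday, so it moves forward to 2054-03-03.

2054-03-03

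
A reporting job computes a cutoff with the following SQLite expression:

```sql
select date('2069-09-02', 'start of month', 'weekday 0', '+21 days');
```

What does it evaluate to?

2069-09-22

`start of month` rewinds 2069-09-02 to 2069-09-01.
`weekday 0` advances to the next Sunday; 2069-09-01 is already a Sunday, so it stays at 2069-09-01.
Advancing 21 more days within September lands on 2069-09-22.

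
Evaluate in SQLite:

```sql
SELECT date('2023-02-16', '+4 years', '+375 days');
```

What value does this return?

Adding +4 years to 2023-02-16 gives 2027-02-16.
Applying '+375 days' to 2027-02-16: counting 375 days forward gives 2028-02-26.

2028-02-26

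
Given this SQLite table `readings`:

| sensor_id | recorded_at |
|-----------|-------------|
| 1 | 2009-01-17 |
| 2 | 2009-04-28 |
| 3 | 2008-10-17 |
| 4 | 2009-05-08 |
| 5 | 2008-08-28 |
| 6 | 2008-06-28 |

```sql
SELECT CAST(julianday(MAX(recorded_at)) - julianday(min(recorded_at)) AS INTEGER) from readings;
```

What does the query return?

314

MIN = 2008-06-28, MAX = 2009-05-08.
2 days remain in June 2008 after the 28th (30 − 28).
Full months from July 2008 through April 2009 contribute their day counts.
Then 8 days into May 2009.
Total: 2 + 31 + 31 + 30 + 31 + 30 + 31 + 31 + 28 + 31 + 30 + 8 = 314.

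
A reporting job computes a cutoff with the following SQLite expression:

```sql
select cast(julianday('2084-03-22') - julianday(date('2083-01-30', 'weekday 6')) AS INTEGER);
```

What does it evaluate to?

417

`weekday 6` advances to the next Saturday; 2083-01-30 is already a Saturday, so it stays at 2083-01-30.
1 day remains in January 2083 after the 30th (31 − 30).
Full months from February 2083 through February 2084 contribute their day counts.
Then 22 days into March 2084.
Total: 1 + 28 + 31 + 30 + 31 + 30 + 31 + 31 + 30 + 31 + 30 + 31 + 31 + 29 + 22 = 417.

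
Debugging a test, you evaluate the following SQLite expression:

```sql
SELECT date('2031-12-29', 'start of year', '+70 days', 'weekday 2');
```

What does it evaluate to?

2031-03-18

`start of year` rewinds 2031-12-29 to 2031-01-01.
Applying '+70 days' to 2031-01-01: counting 70 days forward gives 2031-03-12.
`weekday 2` advances to the next Tuesday; 2031-03-12 is a Wednesday, so it moves forward to 2031-03-18.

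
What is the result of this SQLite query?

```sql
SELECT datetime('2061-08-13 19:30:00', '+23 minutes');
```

2061-08-13 19:53:00

+23 minutes from 2061-08-13 19:30:00 is 2061-08-13 19:53:00.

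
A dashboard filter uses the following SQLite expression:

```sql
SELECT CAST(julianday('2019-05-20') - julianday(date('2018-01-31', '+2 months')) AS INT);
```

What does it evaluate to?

Adding +2 months to 2018-01-31 gives 2018-03-31.
0 days remain in March 2018 after the 31st (31 − 31).
Full months from April 2018 through April 2019 contribute their day counts.
Then 20 days into May 2019.
Total: 0 + 30 + 31 + 30 + 31 + 31 + 30 + 31 + 30 + 31 + 31 + 28 + 31 + 30 + 20 = 415.

415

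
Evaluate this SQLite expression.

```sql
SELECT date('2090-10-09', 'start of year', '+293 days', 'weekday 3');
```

2090-10-25

`start of year` rewinds 2090-10-09 to 2090-01-01.
Applying '+293 days' to 2090-01-01: counting 293 days forward gives 2090-10-21.
`weekday 3` advances to the next Wednesday; 2090-10-21 is a Saturday, so it moves forward to 2090-10-25.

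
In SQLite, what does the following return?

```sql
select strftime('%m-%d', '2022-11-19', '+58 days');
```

First apply '+58 days': 2022-11-19 → 2023-01-16.
`%m-%d` extracts the month-day: 01-16.

01-16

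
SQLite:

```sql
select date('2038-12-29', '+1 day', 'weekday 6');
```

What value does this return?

Advancing 1 more day within December lands on 2038-12-30.
`weekday 6` advances to the next Saturday; 2038-12-30 is a Thursday, so it moves forward to 2039-01-01.

2039-01-01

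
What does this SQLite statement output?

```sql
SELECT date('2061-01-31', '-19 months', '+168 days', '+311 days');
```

2060-10-22

Adding -19 months to 2061-01-31 targets 2059-06-31. June 2059 has only 30 days, so SQLite normalizes the 1-day overflow forward to 2059-07-01.
Applying '+168 days' to 2059-07-01: counting 168 days forward gives 2059-12-16.
Applying '+311 days' to 2059-12-16: counting 311 days forward gives 2060-10-22.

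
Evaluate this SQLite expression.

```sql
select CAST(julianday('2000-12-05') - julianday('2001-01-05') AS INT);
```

-31

26 days remain in December 2000 after the 5th (31 − 5).
Then 5 days into January 2001.
Total: 26 + 5 = 31.
The subtraction is earlier − later, so the result is −31 → -31.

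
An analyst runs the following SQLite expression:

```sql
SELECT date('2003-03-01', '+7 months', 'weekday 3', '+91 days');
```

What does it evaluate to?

2003-12-31

Adding +7 months to 2003-03-01 gives 2003-10-01.
`weekday 3` advances to the next Wednesday; 2003-10-01 is already a Wednesday, so it stays at 2003-10-01.
Applying '+91 days' to 2003-10-01: counting 91 days forward gives 2003-12-31.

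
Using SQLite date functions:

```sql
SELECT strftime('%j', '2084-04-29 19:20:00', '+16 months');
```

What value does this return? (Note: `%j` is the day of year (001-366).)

241

First apply '+16 months': 2084-04-29 19:20:00 → 2085-08-29 19:20:00.
Day-of-year for 2085-08-29: days since 2085-01-01 inclusive = 241, zero-padded to 241.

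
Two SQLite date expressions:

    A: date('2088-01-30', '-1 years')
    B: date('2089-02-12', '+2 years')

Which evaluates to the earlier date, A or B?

A = 2087-01-30.
B = 2091-02-12.
A is earlier.

A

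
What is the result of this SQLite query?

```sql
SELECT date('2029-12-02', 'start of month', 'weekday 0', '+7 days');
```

`start of month` rewinds 2029-12-02 to 2029-12-01.
`weekday 0` advances to the next Sunday; 2029-12-01 is a Saturday, so it moves forward to 2029-12-02.
Advancing 7 more days within December lands on 2029-12-09.

2029-12-09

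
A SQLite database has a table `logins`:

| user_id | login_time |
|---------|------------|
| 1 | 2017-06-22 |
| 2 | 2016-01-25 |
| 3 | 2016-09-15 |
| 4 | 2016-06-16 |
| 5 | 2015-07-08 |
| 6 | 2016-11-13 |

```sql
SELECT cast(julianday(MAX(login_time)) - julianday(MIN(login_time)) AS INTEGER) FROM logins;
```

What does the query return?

MIN = 2015-07-08, MAX = 2017-06-22.
23 days remain in July 2015 after the 8th (31 − 8).
Full months from August 2015 through May 2017 contribute their day counts.
Then 22 days into June 2017.
Total: 23 + 31 + 30 + 31 + 30 + 31 + 31 + 29 + 31 + 30 + 31 + 30 + 31 + 31 + 30 + 31 + 30 + 31 + 31 + 28 + 31 + 30 + 31 + 22 = 715.

715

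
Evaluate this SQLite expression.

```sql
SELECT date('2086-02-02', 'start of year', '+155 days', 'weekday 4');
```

`start of year` rewinds 2086-02-02 to 2086-01-01.
Applying '+155 days' to 2086-01-01: counting 155 days forward gives 2086-06-05.
`weekday 4` advances to the next Thursday; 2086-06-05 is a Wednesday, so it moves forward to 2086-06-06.

2086-06-06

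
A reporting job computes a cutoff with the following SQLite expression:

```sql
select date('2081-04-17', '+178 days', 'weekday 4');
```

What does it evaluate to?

Applying '+178 days' to 2081-04-17: counting 178 days forward gives 2081-10-12.
`weekday 4` advances to the next Thursday; 2081-10-12 is a Sunday, so it moves forward to 2081-10-16.

2081-10-16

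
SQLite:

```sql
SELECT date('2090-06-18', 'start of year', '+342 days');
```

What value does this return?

2090-12-09

`start of year` rewinds 2090-06-18 to 2090-01-01.
Applying '+342 days' to 2090-01-01: counting 342 days forward gives 2090-12-09.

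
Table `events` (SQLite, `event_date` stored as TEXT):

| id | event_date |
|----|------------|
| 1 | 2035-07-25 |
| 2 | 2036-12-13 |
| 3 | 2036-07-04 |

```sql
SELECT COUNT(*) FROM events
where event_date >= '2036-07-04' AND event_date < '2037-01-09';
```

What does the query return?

2

Rows in [2036-07-04, 2037-01-09): 2036-12-13, 2036-07-04 → 2 rows.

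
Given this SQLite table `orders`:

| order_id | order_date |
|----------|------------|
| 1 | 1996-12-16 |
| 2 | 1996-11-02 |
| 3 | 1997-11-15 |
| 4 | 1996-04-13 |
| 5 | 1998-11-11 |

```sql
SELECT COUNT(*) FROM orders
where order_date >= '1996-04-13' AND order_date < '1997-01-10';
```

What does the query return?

3

Rows in [1996-04-13, 1997-01-10): 1996-12-16, 1996-11-02, 1996-04-13 → 3 rows.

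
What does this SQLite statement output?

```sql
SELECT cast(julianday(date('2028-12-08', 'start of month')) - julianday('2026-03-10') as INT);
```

997

`start of month` rewinds 2028-12-08 to 2028-12-01.
21 days remain in March 2026 after the 10th (31 − 10).
Full months from April 2026 through November 2028 contribute their day counts.
Then 1 day into December 2028.
Total: 21 + 30 + 31 + 30 + 31 + 31 + 30 + 31 + 30 + 31 + 31 + 28 + 31 + 30 + 31 + 30 + 31 + 31 + 30 + 31 + 30 + 31 + 31 + 29 + 31 + 30 + 31 + 30 + 31 + 31 + 30 + 31 + 30 + 1 = 997.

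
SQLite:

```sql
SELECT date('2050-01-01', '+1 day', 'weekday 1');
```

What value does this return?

Advancing 1 more day within January lands on 2050-01-02.
`weekday 1` advances to the next Monday; 2050-01-02 is a Sunday, so it moves forward to 2050-01-03.

2050-01-03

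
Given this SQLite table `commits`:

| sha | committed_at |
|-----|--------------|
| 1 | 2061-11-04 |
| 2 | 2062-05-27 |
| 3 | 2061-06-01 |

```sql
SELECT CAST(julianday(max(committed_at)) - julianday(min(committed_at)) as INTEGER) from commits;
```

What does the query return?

MIN = 2061-06-01, MAX = 2062-05-27.
29 days remain in June 2061 after the 1st (30 − 1).
Full months from July 2061 through April 2062 contribute their day counts.
Then 27 days into May 2062.
Total: 29 + 31 + 31 + 30 + 31 + 30 + 31 + 31 + 28 + 31 + 30 + 27 = 360.

360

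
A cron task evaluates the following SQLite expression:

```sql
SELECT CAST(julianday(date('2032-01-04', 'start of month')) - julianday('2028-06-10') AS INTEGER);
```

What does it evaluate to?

1300

`start of month` rewinds 2032-01-04 to 2032-01-01.
20 days remain in June 2028 after the 10th (30 − 10).
Full months from July 2028 through December 2031 contribute their day counts.
Then 1 day into January 2032.
Total: 20 + 31 + 31 + 30 + 31 + 30 + 31 + 31 + 28 + 31 + 30 + 31 + 30 + 31 + 31 + 30 + 31 + 30 + 31 + 31 + 28 + 31 + 30 + 31 + 30 + 31 + 31 + 30 + 31 + 30 + 31 + 31 + 28 + 31 + 30 + 31 + 30 + 31 + 31 + 30 + 31 + 30 + 31 + 1 = 1300.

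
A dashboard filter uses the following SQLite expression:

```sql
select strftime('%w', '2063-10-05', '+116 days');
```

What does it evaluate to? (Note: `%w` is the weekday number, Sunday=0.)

First apply '+116 days': 2063-10-05 → 2064-01-29.
2064-01-29 is a Tuesday; with Sunday=0 that is 2.

2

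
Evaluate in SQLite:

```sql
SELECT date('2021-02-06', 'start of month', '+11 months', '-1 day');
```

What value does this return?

2021-12-31

`start of month` rewinds 2021-02-06 to 2021-02-01.
Adding +11 months to 2021-02-01 gives 2022-01-01.
Going back 1 day from 2022-01-01 reaches 2021-12-31 (last day of December, 31 days).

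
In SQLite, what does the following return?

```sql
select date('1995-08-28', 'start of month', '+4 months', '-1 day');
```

1995-11-30

`start of month` rewinds 1995-08-28 to 1995-08-01.
Adding +4 months to 1995-08-01 gives 1995-12-01.
Going back 1 day from 1995-12-01 reaches 1995-11-30 (last day of November, 30 days).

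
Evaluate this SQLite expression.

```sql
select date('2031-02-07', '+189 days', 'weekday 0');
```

Applying '+189 days' to 2031-02-07: counting 189 days forward gives 2031-08-15.
`weekday 0` advances to the next Sunday; 2031-08-15 is a Friday, so it moves forward to 2031-08-17.

2031-08-17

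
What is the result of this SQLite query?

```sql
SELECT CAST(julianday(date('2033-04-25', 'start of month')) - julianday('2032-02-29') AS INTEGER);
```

`start of month` rewinds 2033-04-25 to 2033-04-01.
0 days remain in February 2032 after the 29th (29 − 29).
Full months from March 2032 through March 2033 contribute their day counts.
Then 1 day into April 2033.
Total: 0 + 31 + 30 + 31 + 30 + 31 + 31 + 30 + 31 + 30 + 31 + 31 + 28 + 31 + 1 = 397.

397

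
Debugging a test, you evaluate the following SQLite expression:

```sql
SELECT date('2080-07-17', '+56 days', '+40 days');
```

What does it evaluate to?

2080-10-21

Applying '+56 days' to 2080-07-17: counting 56 days forward gives 2080-09-11.
September 2080 has 30 days; 19 remain after the 11th, so 20 days reach 2080-10-01.
Advancing 20 more days within October lands on 2080-10-21.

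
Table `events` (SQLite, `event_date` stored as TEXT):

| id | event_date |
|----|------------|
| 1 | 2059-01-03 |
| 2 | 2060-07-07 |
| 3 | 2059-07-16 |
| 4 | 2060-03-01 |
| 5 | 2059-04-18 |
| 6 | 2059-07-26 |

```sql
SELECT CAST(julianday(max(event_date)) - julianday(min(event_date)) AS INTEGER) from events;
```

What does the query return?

551

MIN = 2059-01-03, MAX = 2060-07-07.
28 days remain in January 2059 after the 3rd (31 − 3).
Full months from February 2059 through June 2060 contribute their day counts.
Then 7 days into July 2060.
Total: 28 + 28 + 31 + 30 + 31 + 30 + 31 + 31 + 30 + 31 + 30 + 31 + 31 + 29 + 31 + 30 + 31 + 30 + 7 = 551.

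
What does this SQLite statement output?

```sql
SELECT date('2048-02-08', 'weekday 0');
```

`weekday 0` advances to the next Sunday; 2048-02-08 is a Saturday, so it moves forward to 2048-02-09.

2048-02-09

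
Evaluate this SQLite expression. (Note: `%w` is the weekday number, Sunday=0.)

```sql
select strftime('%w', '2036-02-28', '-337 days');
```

3

First apply '-337 days': 2036-02-28 → 2035-03-28.
2035-03-28 is a Wednesday; with Sunday=0 that is 3.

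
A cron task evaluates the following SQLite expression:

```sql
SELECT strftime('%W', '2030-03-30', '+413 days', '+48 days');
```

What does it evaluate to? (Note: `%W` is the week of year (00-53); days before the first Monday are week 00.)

26

First apply '+413 days', '+48 days': 2030-03-30 → 2031-07-04.
2031-07-04 is a Friday. SQLite's %W counts Mondays since the year started; the result is 26.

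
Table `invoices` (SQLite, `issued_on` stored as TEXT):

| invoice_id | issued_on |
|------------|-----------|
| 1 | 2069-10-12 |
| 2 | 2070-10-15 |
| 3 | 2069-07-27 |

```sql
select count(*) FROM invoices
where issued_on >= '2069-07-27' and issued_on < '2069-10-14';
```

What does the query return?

Rows in [2069-07-27, 2069-10-14): 2069-10-12, 2069-07-27 → 2 rows.

2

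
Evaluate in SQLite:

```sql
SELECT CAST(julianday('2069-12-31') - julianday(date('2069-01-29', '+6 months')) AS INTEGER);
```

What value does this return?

Adding +6 months to 2069-01-29 gives 2069-07-29.
2 days remain in July 2069 after the 29th (31 − 29).
August 2069: 31 days.
September 2069: 30 days.
October 2069: 31 days.
November 2069: 30 days.
Then 31 days into December 2069.
Total: 2 + 31 + 30 + 31 + 30 + 31 = 155.

155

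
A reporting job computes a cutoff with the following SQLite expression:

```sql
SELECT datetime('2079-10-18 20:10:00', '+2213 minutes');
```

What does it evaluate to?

2079-10-20 09:03:00

2213 minutes = 36h 53m; +2213 minutes from 2079-10-18 20:10:00 is 2079-10-20 09:03:00 (crosses midnight).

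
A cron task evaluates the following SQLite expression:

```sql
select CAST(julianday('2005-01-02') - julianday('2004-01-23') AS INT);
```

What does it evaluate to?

345

8 days remain in January 2004 after the 23rd (31 − 23).
Full months from February 2004 through December 2004 contribute their day counts.
Then 2 days into January 2005.
Total: 8 + 29 + 31 + 30 + 31 + 30 + 31 + 31 + 30 + 31 + 30 + 31 + 2 = 345.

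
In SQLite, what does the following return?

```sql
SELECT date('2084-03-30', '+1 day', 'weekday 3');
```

Advancing 1 more day within March lands on 2084-03-31.
`weekday 3` advances to the next Wednesday; 2084-03-31 is a Friday, so it moves forward to 2084-04-05.

2084-04-05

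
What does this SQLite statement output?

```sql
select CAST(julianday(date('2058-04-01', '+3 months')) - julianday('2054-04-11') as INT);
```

Adding +3 months to 2058-04-01 gives 2058-07-01.
19 days remain in April 2054 after the 11th (30 − 11).
Full months from May 2054 through June 2058 contribute their day counts.
Then 1 day into July 2058.
Total: 19 + 31 + 30 + 31 + 31 + 30 + 31 + 30 + 31 + 31 + 28 + 31 + 30 + 31 + 30 + 31 + 31 + 30 + 31 + 30 + 31 + 31 + 29 + 31 + 30 + 31 + 30 + 31 + 31 + 30 + 31 + 30 + 31 + 31 + 28 + 31 + 30 + 31 + 30 + 31 + 31 + 30 + 31 + 30 + 31 + 31 + 28 + 31 + 30 + 31 + 30 + 1 = 1542.

1542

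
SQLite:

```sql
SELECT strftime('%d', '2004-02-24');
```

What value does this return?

24

`%d` extracts the 2-digit day of month: 24.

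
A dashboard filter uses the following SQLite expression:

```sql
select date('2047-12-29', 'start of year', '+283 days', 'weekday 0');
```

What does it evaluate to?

2047-10-13

`start of year` rewinds 2047-12-29 to 2047-01-01.
Applying '+283 days' to 2047-01-01: counting 283 days forward gives 2047-10-11.
`weekday 0` advances to the next Sunday; 2047-10-11 is a Friday, so it moves forward to 2047-10-13.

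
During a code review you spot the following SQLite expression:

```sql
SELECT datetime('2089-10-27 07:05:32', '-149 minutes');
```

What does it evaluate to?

149 minutes = 2h 29m; -149 minutes from 2089-10-27 07:05:32 is 2089-10-27 04:36:32.

2089-10-27 04:36:32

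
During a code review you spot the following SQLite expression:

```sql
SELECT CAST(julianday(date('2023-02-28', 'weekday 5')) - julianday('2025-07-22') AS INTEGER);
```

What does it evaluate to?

`weekday 5` advances to the next Friday; 2023-02-28 is a Tuesday, so it moves forward to 2023-03-03.
28 days remain in March 2023 after the 3rd (31 − 3).
Full months from April 2023 through June 2025 contribute their day counts.
Then 22 days into July 2025.
Total: 28 + 30 + 31 + 30 + 31 + 31 + 30 + 31 + 30 + 31 + 31 + 29 + 31 + 30 + 31 + 30 + 31 + 31 + 30 + 31 + 30 + 31 + 31 + 28 + 31 + 30 + 31 + 30 + 22 = 872.
The subtraction is earlier − later, so the result is −872 → -872.

-872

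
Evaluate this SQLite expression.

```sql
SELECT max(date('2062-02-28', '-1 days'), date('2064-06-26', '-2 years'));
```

date('2062-02-28', '-1 days') → 2062-02-27.
date('2064-06-26', '-2 years') → 2062-06-26.
Later of the two is 2062-06-26.

2062-06-26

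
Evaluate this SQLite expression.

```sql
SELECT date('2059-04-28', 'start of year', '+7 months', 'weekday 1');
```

2059-08-04

`start of year` rewinds 2059-04-28 to 2059-01-01.
Adding +7 months to 2059-01-01 gives 2059-08-01.
`weekday 1` advances to the next Monday; 2059-08-01 is a Friday, so it moves forward to 2059-08-04.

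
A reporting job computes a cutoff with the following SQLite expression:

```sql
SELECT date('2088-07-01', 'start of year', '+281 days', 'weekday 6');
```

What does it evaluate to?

`start of year` rewinds 2088-07-01 to 2088-01-01.
Applying '+281 days' to 2088-01-01: counting 281 days forward gives 2088-10-08.
`weekday 6` advances to the next Saturday; 2088-10-08 is a Friday, so it moves forward to 2088-10-09.

2088-10-09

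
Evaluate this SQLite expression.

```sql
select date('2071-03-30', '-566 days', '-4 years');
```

Applying '-566 days' to 2071-03-30: counting 566 days back gives 2069-09-10.
Adding -4 years to 2069-09-10 gives 2065-09-10.

2065-09-10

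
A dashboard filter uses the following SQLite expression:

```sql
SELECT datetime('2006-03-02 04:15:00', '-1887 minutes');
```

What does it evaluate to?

1887 minutes = 31h 27m; -1887 minutes from 2006-03-02 04:15:00 is 2006-02-28 20:48:00 (crosses midnight).

2006-02-28 20:48:00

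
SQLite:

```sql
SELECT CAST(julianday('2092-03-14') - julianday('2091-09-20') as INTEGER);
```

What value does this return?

176

10 days remain in September 2091 after the 20th (30 − 20).
October 2091: 31 days.
November 2091: 30 days.
December 2091: 31 days.
January 2092: 31 days.
February 2092: 29 days (leap year).
Then 14 days into March 2092.
Total: 10 + 31 + 30 + 31 + 31 + 29 + 14 = 176.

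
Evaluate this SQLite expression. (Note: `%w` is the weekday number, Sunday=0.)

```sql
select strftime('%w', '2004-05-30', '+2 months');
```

First apply '+2 months': 2004-05-30 → 2004-07-30.
2004-07-30 is a Friday; with Sunday=0 that is 5.

5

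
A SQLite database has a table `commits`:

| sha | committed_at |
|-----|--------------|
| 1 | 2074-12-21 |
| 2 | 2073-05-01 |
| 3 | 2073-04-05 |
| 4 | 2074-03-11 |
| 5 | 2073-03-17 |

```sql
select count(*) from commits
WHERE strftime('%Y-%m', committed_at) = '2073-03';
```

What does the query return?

Rows with year-month 2073-03: 2073-03-17 → 1.

1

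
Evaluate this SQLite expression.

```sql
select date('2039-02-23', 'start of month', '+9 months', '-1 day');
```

2039-10-31

`start of month` rewinds 2039-02-23 to 2039-02-01.
Adding +9 months to 2039-02-01 gives 2039-11-01.
Going back 1 day from 2039-11-01 reaches 2039-10-31 (last day of October, 31 days).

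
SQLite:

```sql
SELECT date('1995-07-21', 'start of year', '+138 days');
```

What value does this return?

`start of year` rewinds 1995-07-21 to 1995-01-01.
Applying '+138 days' to 1995-01-01: counting 138 days forward gives 1995-05-19.

1995-05-19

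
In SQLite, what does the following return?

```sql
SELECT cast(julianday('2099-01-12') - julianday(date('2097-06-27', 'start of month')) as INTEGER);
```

590

`start of month` rewinds 2097-06-27 to 2097-06-01.
29 days remain in June 2097 after the 1st (30 − 1).
Full months from July 2097 through December 2098 contribute their day counts.
Then 12 days into January 2099.
Total: 29 + 31 + 31 + 30 + 31 + 30 + 31 + 31 + 28 + 31 + 30 + 31 + 30 + 31 + 31 + 30 + 31 + 30 + 31 + 12 = 590.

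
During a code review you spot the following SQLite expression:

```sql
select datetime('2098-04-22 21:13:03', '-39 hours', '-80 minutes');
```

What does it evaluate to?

-39 hours from 2098-04-22 21:13:03 is 2098-04-21 06:13:03 (crosses midnight).
80 minutes = 1h 20m; -80 minutes from 2098-04-21 06:13:03 is 2098-04-21 04:53:03.

2098-04-21 04:53:03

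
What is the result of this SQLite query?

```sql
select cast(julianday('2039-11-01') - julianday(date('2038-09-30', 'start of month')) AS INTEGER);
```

426

`start of month` rewinds 2038-09-30 to 2038-09-01.
29 days remain in September 2038 after the 1st (30 − 1).
Full months from October 2038 through October 2039 contribute their day counts.
Then 1 day into November 2039.
Total: 29 + 31 + 30 + 31 + 31 + 28 + 31 + 30 + 31 + 30 + 31 + 31 + 30 + 31 + 1 = 426.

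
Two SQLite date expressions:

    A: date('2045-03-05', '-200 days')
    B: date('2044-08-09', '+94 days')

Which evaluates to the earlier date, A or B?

A = 2044-08-17.
B = 2044-11-11.
A is earlier.

A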